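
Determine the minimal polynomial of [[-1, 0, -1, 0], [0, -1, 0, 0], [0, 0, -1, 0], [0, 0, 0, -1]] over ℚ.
The characteristic polynomial factors as (x + 1)^4. The minimal polynomial is ∏(x - λ)^{k_λ} where k_λ is the size of the largest Jordan block at λ.

For λ = -1: rank(A + I) = 1, and the largest Jordan block has size 2 (the smallest k with rank((A + I)^k) = rank((A + I)^(k+1))).

So m_A(x) = (x + 1)^2.

m_A(x) = (x + 1)^2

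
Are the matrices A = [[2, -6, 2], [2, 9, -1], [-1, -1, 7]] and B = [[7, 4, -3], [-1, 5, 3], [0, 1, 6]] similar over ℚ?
Two matrices over a field are similar if and only if they have the same invariant factors.

Both A and B have characteristic polynomial (x - 6)^3 and minimal polynomial (x - 6)^3. Computing further, both have invariant factors (x - 6)^3. Hence A and B are similar.

Yes.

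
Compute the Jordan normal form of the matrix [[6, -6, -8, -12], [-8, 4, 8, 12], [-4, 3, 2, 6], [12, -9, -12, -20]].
The characteristic polynomial is det(xI - A) = (x + 2)^4, so the eigenvalues are -2 (algebraic multiplicity 4).

For λ = -2: rank(A + 2I) = 1, rank((A + 2I)^2) = 0. The eigenspace has dimension 4 - 1 = 3, so there are 3 Jordan blocks; the rank sequence gives block sizes [2, 1, 1].

Assembling the blocks gives the Jordan form J above.

J = [[-2, 1, 0, 0], [0, -2, 0, 0], [0, 0, -2, 0], [0, 0, 0, -2]]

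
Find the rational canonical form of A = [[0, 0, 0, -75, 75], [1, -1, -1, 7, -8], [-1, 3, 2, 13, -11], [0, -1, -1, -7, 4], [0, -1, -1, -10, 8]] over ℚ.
R = [[0, 0, 0, 0, -75], [1, 0, 0, 0, 20], [0, 1, 0, 0, 9], [0, 0, 1, 0, 13], [0, 0, 0, 1, 2]]

The invariant factors of A (the non-unit diagonal entries of the Smith normal form of xI - A over ℚ[x]) are (x - 5)(x + 3)(x^3 + 2x - 5), each dividing the next. The characteristic polynomial is their product, (x - 5)(x + 3)(x^3 + 2x - 5).

The rational canonical form is the block-diagonal matrix of companion matrices C(f_i):
R = [[0, 0, 0, 0, -75], [1, 0, 0, 0, 20], [0, 1, 0, 0, 9], [0, 0, 1, 0, 13], [0, 0, 0, 1, 2]].

Note the characteristic polynomial does not split into linear factors over ℚ, so A has no Jordan form over ℚ; the rational canonical form exists over any field.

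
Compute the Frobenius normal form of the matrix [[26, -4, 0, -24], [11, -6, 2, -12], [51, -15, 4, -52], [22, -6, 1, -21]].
R = [[0, 0, 0, -12], [1, 0, 0, 10], [0, 1, 0, -2], [0, 0, 1, 3]]

The invariant factors of A (the non-unit diagonal entries of the Smith normal form of xI - A over ℚ[x]) are (x - 3)(x^3 + 2x - 4), each dividing the next. The characteristic polynomial is their product, (x - 3)(x^3 + 2x - 4).

The rational canonical form is the block-diagonal matrix of companion matrices C(f_i):
R = [[0, 0, 0, -12], [1, 0, 0, 10], [0, 1, 0, -2], [0, 0, 1, 3]].

Note the characteristic polynomial does not split into linear factors over ℚ, so A has no Jordan form over ℚ; the rational canonical form exists over any field.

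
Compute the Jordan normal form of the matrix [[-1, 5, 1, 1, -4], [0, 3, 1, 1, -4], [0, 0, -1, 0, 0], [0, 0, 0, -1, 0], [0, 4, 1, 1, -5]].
J = [[-1, 1, 0, 0, 0], [0, -1, 1, 0, 0], [0, 0, -1, 0, 0], [0, 0, 0, -1, 0], [0, 0, 0, 0, -1]]

The characteristic polynomial is det(xI - A) = (x + 1)^5, so the eigenvalues are -1 (algebraic multiplicity 5).

For λ = -1: rank(A + I) = 2, rank((A + I)^2) = 1, rank((A + I)^3) = 0. The eigenspace has dimension 5 - 2 = 3, so there are 3 Jordan blocks; the rank sequence gives block sizes [3, 1, 1].

Assembling the blocks gives the Jordan form J above.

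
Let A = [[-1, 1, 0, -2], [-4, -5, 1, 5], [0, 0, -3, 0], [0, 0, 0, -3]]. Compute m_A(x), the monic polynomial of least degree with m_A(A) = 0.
The characteristic polynomial factors as (x + 3)^4. The minimal polynomial is ∏(x - λ)^{k_λ} where k_λ is the size of the largest Jordan block at λ.

For λ = -3: rank(A + 3I) = 2, and the largest Jordan block has size 3 (the smallest k with rank((A + 3I)^k) = rank((A + 3I)^(k+1))).

So m_A(x) = (x + 3)^3.

m_A(x) = (x + 3)^3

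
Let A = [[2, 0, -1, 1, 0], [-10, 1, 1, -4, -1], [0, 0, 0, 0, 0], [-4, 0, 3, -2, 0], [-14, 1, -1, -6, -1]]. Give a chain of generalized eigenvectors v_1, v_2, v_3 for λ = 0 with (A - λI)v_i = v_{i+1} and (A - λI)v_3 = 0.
We seek v_1 ∈ ker(A^3) \ ker(A^2), then set v_{i+1} = A v_i.

One such chain is v_1 = [[0, 1, 1, 0, 0]]^T, v_2 = [[-1, 2, 0, 3, 0]]^T, v_3 = [[1, 0, 0, -2, -2]]^T. Check: A v_3 = [[0, 0, 0, 0, 0]]^T = 0.

v_1 = [[0, 1, 1, 0, 0]]^T, v_2 = [[-1, 2, 0, 3, 0]]^T, v_3 = [[1, 0, 0, -2, -2]]^T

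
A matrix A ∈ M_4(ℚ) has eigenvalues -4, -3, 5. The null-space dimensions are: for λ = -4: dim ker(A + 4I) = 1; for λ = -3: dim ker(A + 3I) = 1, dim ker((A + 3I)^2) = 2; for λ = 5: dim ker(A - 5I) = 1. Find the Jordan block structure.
λ = -4: successive nullity increments [1] count blocks of size ≥ k; block sizes are [1].
λ = -3: successive nullity increments [1, 1] count blocks of size ≥ k; block sizes are [2].
λ = 5: successive nullity increments [1] count blocks of size ≥ k; block sizes are [1].

Jordan blocks: (-4, 1), (-3, 2), (5, 1)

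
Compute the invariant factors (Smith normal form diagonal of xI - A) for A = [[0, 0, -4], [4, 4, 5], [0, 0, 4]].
The Jordan structure of A has elementary divisors x, (x - 4)^2. Arranging the block sizes at each eigenvalue in decreasing order and taking row products gives the invariant factors.

Invariant factors (smallest first, each dividing the next): x(x - 4)^2.

Check: the last factor x(x - 4)^2 is the minimal polynomial, and the product x(x - 4)^2 is the characteristic polynomial.

x(x - 4)^2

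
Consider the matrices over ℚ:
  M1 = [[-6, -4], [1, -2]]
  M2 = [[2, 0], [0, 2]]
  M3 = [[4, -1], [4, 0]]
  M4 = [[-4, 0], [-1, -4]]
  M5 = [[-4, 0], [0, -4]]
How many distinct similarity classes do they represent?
Characteristic polynomials: χ_{M1} = (x + 4)^2, χ_{M2} = (x - 2)^2, χ_{M3} = (x - 2)^2, χ_{M4} = (x + 4)^2, χ_{M5} = (x + 4)^2.

{M1, M4}: invariant factors (x + 4)^2.

{M2}: invariant factors x - 2, x - 2.

{M3}: invariant factors (x - 2)^2.

{M5}: invariant factors x + 4, x + 4.

Matrices are similar if and only if their invariant-factor lists agree; the partition into similarity classes is {M1, M4}, {M2}, {M3}, {M5}.

4 classes: {M1, M4}, {M2}, {M3}, {M5}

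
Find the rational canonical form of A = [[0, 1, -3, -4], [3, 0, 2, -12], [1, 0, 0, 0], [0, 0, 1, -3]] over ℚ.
R = [[0, 0, 0, -6], [1, 0, 0, -2], [0, 1, 0, 0], [0, 0, 1, -3]]

The invariant factors of A (the non-unit diagonal entries of the Smith normal form of xI - A over ℚ[x]) are (x + 3)(x^3 + 2), each dividing the next. The characteristic polynomial is their product, (x + 3)(x^3 + 2).

The rational canonical form is the block-diagonal matrix of companion matrices C(f_i):
R = [[0, 0, 0, -6], [1, 0, 0, -2], [0, 1, 0, 0], [0, 0, 1, -3]].

Note the characteristic polynomial does not split into linear factors over ℚ, so A has no Jordan form over ℚ; the rational canonical form exists over any field.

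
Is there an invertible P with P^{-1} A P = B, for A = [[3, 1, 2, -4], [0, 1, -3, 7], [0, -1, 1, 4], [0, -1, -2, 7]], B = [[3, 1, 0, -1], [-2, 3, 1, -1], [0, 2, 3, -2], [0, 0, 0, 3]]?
Two matrices over a field are similar if and only if they have the same invariant factors.

Both A and B have characteristic polynomial (x - 3)^4 and minimal polynomial (x - 3)^3. Computing further, both have invariant factors x - 3, (x - 3)^3. Hence A and B are similar.

Yes.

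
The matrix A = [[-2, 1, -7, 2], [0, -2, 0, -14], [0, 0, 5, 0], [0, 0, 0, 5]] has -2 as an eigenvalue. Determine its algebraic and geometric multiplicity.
algebraic multiplicity 2, geometric multiplicity 1

The characteristic polynomial is (x - 5)^2(x + 2)^2, so the factor x + 2 appears with exponent 2: the algebraic multiplicity is 2.

rank(A + 2I) = 3, so the eigenspace has dimension 4 - 3 = 1: the geometric multiplicity is 1.

Since 1 < 2, A is not diagonalizable.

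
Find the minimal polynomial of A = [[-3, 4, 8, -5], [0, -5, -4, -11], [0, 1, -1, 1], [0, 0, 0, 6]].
m_A(x) = (x - 6)(x + 3)^2

The characteristic polynomial factors as (x - 6)(x + 3)^3. The minimal polynomial is ∏(x - λ)^{k_λ} where k_λ is the size of the largest Jordan block at λ.

For λ = -3: rank(A + 3I) = 2, and the largest Jordan block has size 2 (the smallest k with rank((A + 3I)^k) = rank((A + 3I)^(k+1))).
For λ = 6: rank(A - 6I) = 3, and the largest Jordan block has size 1 (the smallest k with rank((A - 6I)^k) = rank((A - 6I)^(k+1))).

So m_A(x) = (x - 6)(x + 3)^2.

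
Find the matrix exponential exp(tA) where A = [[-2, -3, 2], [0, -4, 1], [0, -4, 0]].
A has Jordan form J = [[-2, 1, 0], [0, -2, 1], [0, 0, -2]] with A = PJP^{-1}, so e^{tA} = P e^{tJ} P^{-1}.

For a Jordan block J_k(λ), e^{tJ_k(λ)} = e^{λt} · (I + tN + t^2 N^2/2! + ... + t^{k-1} N^{k-1}/(k-1)!) where N is the nilpotent superdiagonal part.

Assembling the blocks and conjugating back gives the entries of e^{tA} as shown above.

e^{tA} = [[e^{-2*t}, t*(-t - 3)*e^{-2*t}, t*(t + 4)*e^{-2*t}/2], [0, (1 - 2*t)*e^{-2*t}, t*e^{-2*t}], [0, -4*t*e^{-2*t}, (2*t + 1)*e^{-2*t}]]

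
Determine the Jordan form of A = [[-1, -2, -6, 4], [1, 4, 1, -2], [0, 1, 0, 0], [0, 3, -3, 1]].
The characteristic polynomial is det(xI - A) = (x - 1)^4, so the eigenvalues are 1 (algebraic multiplicity 4).

For λ = 1: rank(A - I) = 2, rank((A - I)^2) = 1, rank((A - I)^3) = 0. The eigenspace has dimension 4 - 2 = 2, so there are 2 Jordan blocks; the rank sequence gives block sizes [3, 1].

Assembling the blocks gives the Jordan form J above.

J = [[1, 1, 0, 0], [0, 1, 1, 0], [0, 0, 1, 0], [0, 0, 0, 1]]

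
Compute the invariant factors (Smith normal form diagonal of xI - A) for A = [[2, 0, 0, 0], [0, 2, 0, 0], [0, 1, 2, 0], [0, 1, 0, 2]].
x - 2, x - 2, (x - 2)^2

The Jordan structure of A has elementary divisors (x - 2)^2, (x - 2), (x - 2). Arranging the block sizes at each eigenvalue in decreasing order and taking row products gives the invariant factors.

Invariant factors (smallest first, each dividing the next): x - 2, x - 2, (x - 2)^2.

Check: the last factor (x - 2)^2 is the minimal polynomial, and the product (x - 2)^4 is the characteristic polynomial.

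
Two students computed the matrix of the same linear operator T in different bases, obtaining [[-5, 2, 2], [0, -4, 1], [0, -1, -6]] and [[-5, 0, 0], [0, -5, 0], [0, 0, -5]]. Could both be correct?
No.

Both have characteristic polynomial (x + 5)^3, but the minimal polynomial of A is (x + 5)^2 while the minimal polynomial of B is x + 5. The minimal polynomial is a similarity invariant, so A and B are not similar.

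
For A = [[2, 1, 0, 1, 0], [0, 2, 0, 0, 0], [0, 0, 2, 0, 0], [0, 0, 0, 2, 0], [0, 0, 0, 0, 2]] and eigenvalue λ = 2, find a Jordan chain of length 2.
We seek v_1 ∈ ker((A - 2I)^2) \ ker(A - 2I), then set v_{i+1} = (A - 2I) v_i.

One such chain is v_1 = [[-1, 1, 0, 0, 0]]^T, v_2 = [[1, 0, 0, 0, 0]]^T. Check: (A - 2I) v_2 = [[0, 0, 0, 0, 0]]^T = 0.

v_1 = [[-1, 1, 0, 0, 0]]^T, v_2 = [[1, 0, 0, 0, 0]]^T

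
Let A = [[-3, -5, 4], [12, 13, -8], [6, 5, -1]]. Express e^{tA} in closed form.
A has Jordan form J = [[3, 1, 0], [0, 3, 0], [0, 0, 3]] with A = PJP^{-1}, so e^{tA} = P e^{tJ} P^{-1}.

For a Jordan block J_k(λ), e^{tJ_k(λ)} = e^{λt} · (I + tN + t^2 N^2/2! + ... + t^{k-1} N^{k-1}/(k-1)!) where N is the nilpotent superdiagonal part.

Assembling the blocks and conjugating back gives the entries of e^{tA} as shown above.

e^{tA} = [[(1 - 6*t)*e^{3*t}, -5*t*e^{3*t}, 4*t*e^{3*t}], [12*t*e^{3*t}, (10*t + 1)*e^{3*t}, -8*t*e^{3*t}], [6*t*e^{3*t}, 5*t*e^{3*t}, (1 - 4*t)*e^{3*t}]]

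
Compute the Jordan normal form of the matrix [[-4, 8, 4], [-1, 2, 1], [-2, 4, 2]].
The characteristic polynomial is det(xI - A) = x^3, so the eigenvalues are 0 (algebraic multiplicity 3).

For λ = 0: rank(A) = 1, rank(A^2) = 0. The eigenspace has dimension 3 - 1 = 2, so there are 2 Jordan blocks; the rank sequence gives block sizes [2, 1].

Assembling the blocks gives the Jordan form J above.

J = [[0, 1, 0], [0, 0, 0], [0, 0, 0]]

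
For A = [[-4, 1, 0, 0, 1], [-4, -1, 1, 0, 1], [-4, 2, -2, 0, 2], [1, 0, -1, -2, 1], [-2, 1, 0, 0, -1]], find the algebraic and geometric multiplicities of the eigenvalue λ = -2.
algebraic multiplicity 5, geometric multiplicity 2

The characteristic polynomial is (x + 2)^5, so the factor x + 2 appears with exponent 5: the algebraic multiplicity is 5.

rank(A + 2I) = 3, so the eigenspace has dimension 5 - 3 = 2: the geometric multiplicity is 2.

Since 2 < 5, A is not diagonalizable.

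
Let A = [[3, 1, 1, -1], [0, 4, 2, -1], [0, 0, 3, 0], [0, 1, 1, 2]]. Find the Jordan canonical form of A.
The characteristic polynomial is det(xI - A) = (x - 3)^4, so the eigenvalues are 3 (algebraic multiplicity 4).

For λ = 3: rank(A - 3I) = 2, rank((A - 3I)^2) = 1, rank((A - 3I)^3) = 0. The eigenspace has dimension 4 - 2 = 2, so there are 2 Jordan blocks; the rank sequence gives block sizes [3, 1].

Assembling the blocks gives the Jordan form J above.

J = [[3, 1, 0, 0], [0, 3, 1, 0], [0, 0, 3, 0], [0, 0, 0, 3]]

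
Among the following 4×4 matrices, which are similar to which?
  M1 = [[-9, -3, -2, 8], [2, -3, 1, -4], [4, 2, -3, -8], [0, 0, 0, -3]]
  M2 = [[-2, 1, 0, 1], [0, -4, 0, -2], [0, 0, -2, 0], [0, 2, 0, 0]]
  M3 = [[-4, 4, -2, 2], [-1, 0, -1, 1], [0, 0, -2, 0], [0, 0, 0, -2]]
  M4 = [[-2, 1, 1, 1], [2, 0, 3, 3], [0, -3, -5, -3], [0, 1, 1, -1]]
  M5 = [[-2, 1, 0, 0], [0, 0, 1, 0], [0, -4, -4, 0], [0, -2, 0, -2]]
Characteristic polynomials: χ_{M1} = (x + 3)(x + 5)^3, χ_{M2} = (x + 2)^4, χ_{M3} = (x + 2)^4, χ_{M4} = (x + 2)^4, χ_{M5} = (x + 2)^4.

{M1}: invariant factors (x + 3)(x + 5)^3.

{M2, M3}: invariant factors x + 2, x + 2, (x + 2)^2.

{M4, M5}: invariant factors x + 2, (x + 2)^3.

Matrices are similar if and only if their invariant-factor lists agree; the partition into similarity classes is {M1}, {M2, M3}, {M4, M5}.

3 classes: {M1}, {M2, M3}, {M4, M5}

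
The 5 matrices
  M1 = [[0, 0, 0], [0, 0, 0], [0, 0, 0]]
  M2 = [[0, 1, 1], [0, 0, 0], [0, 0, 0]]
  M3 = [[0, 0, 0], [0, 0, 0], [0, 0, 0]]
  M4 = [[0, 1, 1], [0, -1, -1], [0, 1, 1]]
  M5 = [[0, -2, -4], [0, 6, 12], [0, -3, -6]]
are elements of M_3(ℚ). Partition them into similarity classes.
2 classes: {M1, M3}, {M2, M4, M5}

Characteristic polynomials: χ_{M1} = x^3, χ_{M2} = x^3, χ_{M3} = x^3, χ_{M4} = x^3, χ_{M5} = x^3.

{M1, M3}: invariant factors x, x, x.

{M2, M4, M5}: invariant factors x, x^2.

Matrices are similar if and only if their invariant-factor lists agree; the partition into similarity classes is {M1, M3}, {M2, M4, M5}.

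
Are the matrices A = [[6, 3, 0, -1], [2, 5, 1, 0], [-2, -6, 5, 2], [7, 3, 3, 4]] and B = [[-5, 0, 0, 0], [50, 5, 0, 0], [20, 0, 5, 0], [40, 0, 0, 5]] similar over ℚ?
No.

trace(A) = 20 but trace(B) = 10. The trace is a similarity invariant, so A and B are not similar.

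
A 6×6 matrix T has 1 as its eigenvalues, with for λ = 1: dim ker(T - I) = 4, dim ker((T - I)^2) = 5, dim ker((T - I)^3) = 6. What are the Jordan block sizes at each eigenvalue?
Jordan blocks: (1, 3), (1, 1), (1, 1), (1, 1)

λ = 1: successive nullity increments [4, 1, 1] count blocks of size ≥ k; block sizes are [3, 1, 1, 1].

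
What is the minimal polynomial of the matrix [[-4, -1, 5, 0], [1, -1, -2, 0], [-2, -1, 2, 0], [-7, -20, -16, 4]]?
The characteristic polynomial factors as (x - 4)(x + 1)^3. The minimal polynomial is ∏(x - λ)^{k_λ} where k_λ is the size of the largest Jordan block at λ.

For λ = -1: rank(A + I) = 3, and the largest Jordan block has size 3 (the smallest k with rank((A + I)^k) = rank((A + I)^(k+1))).
For λ = 4: rank(A - 4I) = 3, and the largest Jordan block has size 1 (the smallest k with rank((A - 4I)^k) = rank((A - 4I)^(k+1))).

So m_A(x) = (x - 4)(x + 1)^3.

m_A(x) = (x - 4)(x + 1)^3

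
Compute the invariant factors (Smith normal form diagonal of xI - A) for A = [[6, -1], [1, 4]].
The Jordan structure of A has elementary divisors (x - 5)^2. Arranging the block sizes at each eigenvalue in decreasing order and taking row products gives the invariant factors.

Invariant factors (smallest first, each dividing the next): (x - 5)^2.

Check: the last factor (x - 5)^2 is the minimal polynomial, and the product (x - 5)^2 is the characteristic polynomial.

(x - 5)^2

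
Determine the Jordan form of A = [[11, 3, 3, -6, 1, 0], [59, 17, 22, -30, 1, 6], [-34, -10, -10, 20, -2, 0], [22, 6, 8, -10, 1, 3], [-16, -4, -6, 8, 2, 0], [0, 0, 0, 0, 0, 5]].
The characteristic polynomial is det(xI - A) = (x - 5)(x - 2)^5, so the eigenvalues are 2 (algebraic multiplicity 5), 5 (algebraic multiplicity 1).

For λ = 2: rank(A - 2I) = 4, rank((A - 2I)^2) = 2, rank((A - 2I)^3) = 1. The eigenspace has dimension 6 - 4 = 2, so there are 2 Jordan blocks; the rank sequence gives block sizes [3, 2].

For λ = 5: algebraic multiplicity 1 gives one 1×1 block.

Assembling the blocks gives the Jordan form J above.

J = [[2, 1, 0, 0, 0, 0], [0, 2, 1, 0, 0, 0], [0, 0, 2, 0, 0, 0], [0, 0, 0, 2, 1, 0], [0, 0, 0, 0, 2, 0], [0, 0, 0, 0, 0, 5]]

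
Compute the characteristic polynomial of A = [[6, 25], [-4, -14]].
xI - A = [[x - 6, -25], [4, x + 14]].

Expanding det(xI - A) along the first row:
det(xI - A) = + (x - 6)·det([[x + 14]]) - (-25)·det([[4]]).

Evaluating gives χ_A(x) = x^2 + 8x + 16 = (x + 4)^2.

χ_A(x) = (x + 4)^2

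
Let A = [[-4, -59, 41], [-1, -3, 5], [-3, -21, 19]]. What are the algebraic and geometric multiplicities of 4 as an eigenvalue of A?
algebraic multiplicity 3, geometric multiplicity 1

The characteristic polynomial is (x - 4)^3, so the factor x - 4 appears with exponent 3: the algebraic multiplicity is 3.

rank(A - 4I) = 2, so the eigenspace has dimension 3 - 2 = 1: the geometric multiplicity is 1.

Since 1 < 3, A is not diagonalizable.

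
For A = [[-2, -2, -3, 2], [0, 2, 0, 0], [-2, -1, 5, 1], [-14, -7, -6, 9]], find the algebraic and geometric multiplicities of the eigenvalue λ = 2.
The characteristic polynomial is (x - 5)^2(x - 2)^2, so the factor x - 2 appears with exponent 2: the algebraic multiplicity is 2.

rank(A - 2I) = 2, so the eigenspace has dimension 4 - 2 = 2: the geometric multiplicity is 2.

algebraic multiplicity 2, geometric multiplicity 2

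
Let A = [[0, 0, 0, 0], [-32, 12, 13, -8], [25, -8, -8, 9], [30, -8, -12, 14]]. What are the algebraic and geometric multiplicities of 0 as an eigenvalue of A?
algebraic multiplicity 1, geometric multiplicity 1

The characteristic polynomial is x(x - 6)^3, so the factor x appears with exponent 1: the algebraic multiplicity is 1.

rank(A) = 3, so the eigenspace has dimension 4 - 3 = 1: the geometric multiplicity is 1.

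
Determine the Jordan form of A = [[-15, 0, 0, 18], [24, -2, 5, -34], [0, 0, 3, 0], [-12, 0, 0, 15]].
The characteristic polynomial is det(xI - A) = (x - 3)^2(x + 2)(x + 3), so the eigenvalues are -3 (algebraic multiplicity 1), -2 (algebraic multiplicity 1), 3 (algebraic multiplicity 2).

For λ = -3: algebraic multiplicity 1 gives one 1×1 block.

For λ = -2: algebraic multiplicity 1 gives one 1×1 block.

For λ = 3: rank(A - 3I) = 2. The eigenspace has dimension 4 - 2 = 2, so there are 2 Jordan blocks; the rank sequence gives block sizes [1, 1].

Assembling the blocks gives the Jordan form J above.

J = [[-3, 0, 0, 0], [0, -2, 0, 0], [0, 0, 3, 0], [0, 0, 0, 3]]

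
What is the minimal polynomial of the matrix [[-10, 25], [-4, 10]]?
The characteristic polynomial factors as x^2. The minimal polynomial is ∏(x - λ)^{k_λ} where k_λ is the size of the largest Jordan block at λ.

For λ = 0: rank(A) = 1, and the largest Jordan block has size 2 (the smallest k with rank(A^k) = rank(A^(k+1))).

So m_A(x) = x^2.

m_A(x) = x^2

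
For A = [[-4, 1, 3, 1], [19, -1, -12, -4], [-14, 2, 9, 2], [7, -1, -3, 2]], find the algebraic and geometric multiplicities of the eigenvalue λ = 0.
The characteristic polynomial is x^2(x - 3)^2, so the factor x appears with exponent 2: the algebraic multiplicity is 2.

rank(A) = 3, so the eigenspace has dimension 4 - 3 = 1: the geometric multiplicity is 1.

Since 1 < 2, A is not diagonalizable.

algebraic multiplicity 2, geometric multiplicity 1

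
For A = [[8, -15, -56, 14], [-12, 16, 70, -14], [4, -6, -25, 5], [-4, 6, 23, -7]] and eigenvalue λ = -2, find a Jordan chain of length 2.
We seek v_1 ∈ ker((A + 2I)^2) \ ker(A + 2I), then set v_{i+1} = (A + 2I) v_i.

One such chain is v_1 = [[1, 1, 0, 0]]^T, v_2 = [[-5, 6, -2, 2]]^T. Check: (A + 2I) v_2 = [[0, 0, 0, 0]]^T = 0.

v_1 = [[1, 1, 0, 0]]^T, v_2 = [[-5, 6, -2, 2]]^T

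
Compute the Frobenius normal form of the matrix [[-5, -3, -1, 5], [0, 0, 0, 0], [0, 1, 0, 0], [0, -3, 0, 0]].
R = [[0, 0, 0, 0], [0, 0, 0, 0], [0, 1, 0, 0], [0, 0, 1, -5]]

The invariant factors of A (the non-unit diagonal entries of the Smith normal form of xI - A over ℚ[x]) are x, x^2(x + 5), each dividing the next. The characteristic polynomial is their product, x^3(x + 5).

The rational canonical form is the block-diagonal matrix of companion matrices C(f_i):
R = [[0, 0, 0, 0], [0, 0, 0, 0], [0, 1, 0, 0], [0, 0, 1, -5]].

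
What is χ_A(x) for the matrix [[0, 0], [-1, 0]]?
xI - A = [[x, 0], [1, x]].

Expanding det(xI - A) along the first row:
det(xI - A) = + (x)·det([[x]]) - (0)·det([[1]]).

Evaluating gives χ_A(x) = x^2.

χ_A(x) = x^2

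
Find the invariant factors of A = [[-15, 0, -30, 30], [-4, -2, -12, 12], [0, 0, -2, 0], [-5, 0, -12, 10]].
The Jordan structure of A has elementary divisors (x + 5), (x + 2), (x + 2), x. Arranging the block sizes at each eigenvalue in decreasing order and taking row products gives the invariant factors.

Invariant factors (smallest first, each dividing the next): x + 2, x(x + 2)(x + 5).

Check: the last factor x(x + 2)(x + 5) is the minimal polynomial, and the product x(x + 2)^2(x + 5) is the characteristic polynomial.

x + 2, x(x + 2)(x + 5)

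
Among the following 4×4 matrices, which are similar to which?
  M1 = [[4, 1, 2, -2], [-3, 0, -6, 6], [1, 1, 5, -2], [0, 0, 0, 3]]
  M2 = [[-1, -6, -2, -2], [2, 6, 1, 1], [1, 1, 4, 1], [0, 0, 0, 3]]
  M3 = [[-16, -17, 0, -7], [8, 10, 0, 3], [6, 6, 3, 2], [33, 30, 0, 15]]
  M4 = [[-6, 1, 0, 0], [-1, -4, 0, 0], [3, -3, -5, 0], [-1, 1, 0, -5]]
Characteristic polynomials: χ_{M1} = (x - 3)^4, χ_{M2} = (x - 3)^4, χ_{M3} = (x - 3)^4, χ_{M4} = (x + 5)^4.

{M1}: invariant factors x - 3, x - 3, (x - 3)^2.

{M2, M3}: invariant factors x - 3, (x - 3)^3.

{M4}: invariant factors x + 5, x + 5, (x + 5)^2.

Matrices are similar if and only if their invariant-factor lists agree; the partition into similarity classes is {M1}, {M2, M3}, {M4}.

3 classes: {M1}, {M2, M3}, {M4}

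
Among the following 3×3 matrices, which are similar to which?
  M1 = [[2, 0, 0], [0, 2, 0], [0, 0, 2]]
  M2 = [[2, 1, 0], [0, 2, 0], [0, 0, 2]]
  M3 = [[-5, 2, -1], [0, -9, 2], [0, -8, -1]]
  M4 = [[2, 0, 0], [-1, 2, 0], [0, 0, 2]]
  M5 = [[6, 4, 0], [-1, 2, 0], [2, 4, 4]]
Characteristic polynomials: χ_{M1} = (x - 2)^3, χ_{M2} = (x - 2)^3, χ_{M3} = (x + 5)^3, χ_{M4} = (x - 2)^3, χ_{M5} = (x - 4)^3.

{M1}: invariant factors x - 2, x - 2, x - 2.

{M2, M4}: invariant factors x - 2, (x - 2)^2.

{M3}: invariant factors x + 5, (x + 5)^2.

{M5}: invariant factors x - 4, (x - 4)^2.

Matrices are similar if and only if their invariant-factor lists agree; the partition into similarity classes is {M1}, {M2, M4}, {M3}, {M5}.

4 classes: {M1}, {M2, M4}, {M3}, {M5}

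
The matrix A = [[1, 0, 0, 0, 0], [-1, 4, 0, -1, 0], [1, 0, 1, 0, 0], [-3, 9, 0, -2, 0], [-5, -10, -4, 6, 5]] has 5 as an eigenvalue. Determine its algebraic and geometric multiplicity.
The characteristic polynomial is (x - 5)(x - 1)^4, so the factor x - 5 appears with exponent 1: the algebraic multiplicity is 1.

rank(A - 5I) = 4, so the eigenspace has dimension 5 - 4 = 1: the geometric multiplicity is 1.

algebraic multiplicity 1, geometric multiplicity 1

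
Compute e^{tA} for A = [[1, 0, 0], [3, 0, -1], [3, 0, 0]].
A has Jordan form J = [[0, 1, 0], [0, 0, 0], [0, 0, 1]] with A = PJP^{-1}, so e^{tA} = P e^{tJ} P^{-1}.

For a Jordan block J_k(λ), e^{tJ_k(λ)} = e^{λt} · (I + tN + t^2 N^2/2! + ... + t^{k-1} N^{k-1}/(k-1)!) where N is the nilpotent superdiagonal part.

Assembling the blocks and conjugating back gives the entries of e^{tA} as shown above.

e^{tA} = [[e^{t}, 0, 0], [3*t, 1, -t], [3*e^{t} - 3, 0, 1]]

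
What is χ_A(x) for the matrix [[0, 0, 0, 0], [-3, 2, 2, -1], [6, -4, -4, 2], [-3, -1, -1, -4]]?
xI - A = [[x, 0, 0, 0], [3, x - 2, -2, 1], [-6, 4, x + 4, -2], [3, 1, 1, x + 4]].

Expanding det(xI - A) along the first row:
det(xI - A) = + (x)·det([[x - 2, -2, 1], [4, x + 4, -2], [1, 1, x + 4]]) - (0)·det([[3, -2, 1], [-6, x + 4, -2], [3, 1, x + 4]]) + (0)·det([[3, x - 2, 1], [-6, 4, -2], [3, 1, x + 4]]) - (0)·det([[3, x - 2, -2], [-6, 4, x + 4], [3, 1, 1]]).

Evaluating gives χ_A(x) = x^4 + 6x^3 + 9x^2 = x^2(x + 3)^2.

χ_A(x) = x^2(x + 3)^2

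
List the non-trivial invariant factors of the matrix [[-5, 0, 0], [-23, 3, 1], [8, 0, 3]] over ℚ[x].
(x - 3)^2(x + 5)

The Jordan structure of A has elementary divisors (x + 5), (x - 3)^2. Arranging the block sizes at each eigenvalue in decreasing order and taking row products gives the invariant factors.

Invariant factors (smallest first, each dividing the next): (x - 3)^2(x + 5).

Check: the last factor (x - 3)^2(x + 5) is the minimal polynomial, and the product (x - 3)^2(x + 5) is the characteristic polynomial.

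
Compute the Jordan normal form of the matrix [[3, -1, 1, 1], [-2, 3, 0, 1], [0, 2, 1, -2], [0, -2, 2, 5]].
The characteristic polynomial is det(xI - A) = (x - 3)^4, so the eigenvalues are 3 (algebraic multiplicity 4).

For λ = 3: rank(A - 3I) = 2, rank((A - 3I)^2) = 1, rank((A - 3I)^3) = 0. The eigenspace has dimension 4 - 2 = 2, so there are 2 Jordan blocks; the rank sequence gives block sizes [3, 1].

Assembling the blocks gives the Jordan form J above.

J = [[3, 1, 0, 0], [0, 3, 1, 0], [0, 0, 3, 0], [0, 0, 0, 3]]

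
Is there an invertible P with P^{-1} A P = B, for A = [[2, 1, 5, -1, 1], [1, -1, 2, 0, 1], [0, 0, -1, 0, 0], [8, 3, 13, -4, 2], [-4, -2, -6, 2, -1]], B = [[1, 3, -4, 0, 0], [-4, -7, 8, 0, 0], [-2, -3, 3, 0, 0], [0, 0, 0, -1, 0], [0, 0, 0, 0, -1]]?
No.

Both have characteristic polynomial (x + 1)^5, but the minimal polynomial of A is (x + 1)^3 while the minimal polynomial of B is (x + 1)^2. The minimal polynomial is a similarity invariant, so A and B are not similar.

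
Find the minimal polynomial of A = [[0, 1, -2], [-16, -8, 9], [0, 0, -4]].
The characteristic polynomial factors as (x + 4)^3. The minimal polynomial is ∏(x - λ)^{k_λ} where k_λ is the size of the largest Jordan block at λ.

For λ = -4: rank(A + 4I) = 2, and the largest Jordan block has size 3 (the smallest k with rank((A + 4I)^k) = rank((A + 4I)^(k+1))).

So m_A(x) = (x + 4)^3.

m_A(x) = (x + 4)^3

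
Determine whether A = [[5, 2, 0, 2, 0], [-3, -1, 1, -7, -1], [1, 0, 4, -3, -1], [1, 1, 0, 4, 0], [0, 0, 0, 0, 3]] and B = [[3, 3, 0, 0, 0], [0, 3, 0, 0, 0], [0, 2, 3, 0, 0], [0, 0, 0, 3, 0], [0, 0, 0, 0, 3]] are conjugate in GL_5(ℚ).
Both have characteristic polynomial (x - 3)^5, but the minimal polynomial of A is (x - 3)^3 while the minimal polynomial of B is (x - 3)^2. The minimal polynomial is a similarity invariant, so A and B are not similar.

No.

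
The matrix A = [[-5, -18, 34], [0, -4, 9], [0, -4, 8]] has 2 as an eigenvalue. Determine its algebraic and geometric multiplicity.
algebraic multiplicity 2, geometric multiplicity 1

The characteristic polynomial is (x - 2)^2(x + 5), so the factor x - 2 appears with exponent 2: the algebraic multiplicity is 2.

rank(A - 2I) = 2, so the eigenspace has dimension 3 - 2 = 1: the geometric multiplicity is 1.

Since 1 < 2, A is not diagonalizable.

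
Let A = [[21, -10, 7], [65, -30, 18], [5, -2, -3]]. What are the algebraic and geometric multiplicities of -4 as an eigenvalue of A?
The characteristic polynomial is (x + 4)^3, so the factor x + 4 appears with exponent 3: the algebraic multiplicity is 3.

rank(A + 4I) = 2, so the eigenspace has dimension 3 - 2 = 1: the geometric multiplicity is 1.

Since 1 < 3, A is not diagonalizable.

algebraic multiplicity 3, geometric multiplicity 1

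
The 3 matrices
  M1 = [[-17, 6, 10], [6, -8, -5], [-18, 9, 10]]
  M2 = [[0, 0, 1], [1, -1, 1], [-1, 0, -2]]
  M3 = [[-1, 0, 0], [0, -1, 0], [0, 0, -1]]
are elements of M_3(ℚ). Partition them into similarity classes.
3 classes: {M1}, {M2}, {M3}

Characteristic polynomials: χ_{M1} = (x + 5)^3, χ_{M2} = (x + 1)^3, χ_{M3} = (x + 1)^3.

{M1}: invariant factors x + 5, (x + 5)^2.

{M2}: invariant factors x + 1, (x + 1)^2.

{M3}: invariant factors x + 1, x + 1, x + 1.

Matrices are similar if and only if their invariant-factor lists agree; the partition into similarity classes is {M1}, {M2}, {M3}.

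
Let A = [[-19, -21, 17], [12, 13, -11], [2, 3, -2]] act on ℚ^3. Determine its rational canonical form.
The invariant factors of A (the non-unit diagonal entries of the Smith normal form of xI - A over ℚ[x]) are (x + 5)(x^2 + 3x + 1), each dividing the next. The characteristic polynomial is their product, (x + 5)(x^2 + 3x + 1).

The rational canonical form is the block-diagonal matrix of companion matrices C(f_i):
R = [[0, 0, -5], [1, 0, -16], [0, 1, -8]].

Note the characteristic polynomial does not split into linear factors over ℚ, so A has no Jordan form over ℚ; the rational canonical form exists over any field.

R = [[0, 0, -5], [1, 0, -16], [0, 1, -8]]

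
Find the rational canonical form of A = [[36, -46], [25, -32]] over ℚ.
R = [[0, 2], [1, 4]]

The invariant factors of A (the non-unit diagonal entries of the Smith normal form of xI - A over ℚ[x]) are x^2 - 4x - 2, each dividing the next. The characteristic polynomial is their product, x^2 - 4x - 2.

The rational canonical form is the block-diagonal matrix of companion matrices C(f_i):
R = [[0, 2], [1, 4]].

Note the characteristic polynomial does not split into linear factors over ℚ, so A has no Jordan form over ℚ; the rational canonical form exists over any field.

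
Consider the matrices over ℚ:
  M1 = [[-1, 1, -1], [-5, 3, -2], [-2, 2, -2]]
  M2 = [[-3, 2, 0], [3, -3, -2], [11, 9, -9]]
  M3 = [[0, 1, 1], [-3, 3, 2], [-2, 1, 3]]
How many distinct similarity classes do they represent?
3 classes: {M1}, {M2}, {M3}

Characteristic polynomials: χ_{M1} = x^3, χ_{M2} = (x + 5)^3, χ_{M3} = (x - 2)^3.

{M1}: invariant factors x^3.

{M2}: invariant factors (x + 5)^3.

{M3}: invariant factors (x - 2)^3.

Matrices are similar if and only if their invariant-factor lists agree; the partition into similarity classes is {M1}, {M2}, {M3}.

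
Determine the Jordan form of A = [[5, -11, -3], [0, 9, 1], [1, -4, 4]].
J = [[6, 1, 0], [0, 6, 1], [0, 0, 6]]

The characteristic polynomial is det(xI - A) = (x - 6)^3, so the eigenvalues are 6 (algebraic multiplicity 3).

For λ = 6: rank(A - 6I) = 2, rank((A - 6I)^2) = 1, rank((A - 6I)^3) = 0. The eigenspace has dimension 3 - 2 = 1, so there is 1 Jordan block; the rank sequence gives block sizes [3].

Assembling the blocks gives the Jordan form J above.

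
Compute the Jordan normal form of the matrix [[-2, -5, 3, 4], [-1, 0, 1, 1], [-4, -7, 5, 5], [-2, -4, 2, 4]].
The characteristic polynomial is det(xI - A) = (x - 2)^3(x - 1), so the eigenvalues are 1 (algebraic multiplicity 1), 2 (algebraic multiplicity 3).

For λ = 1: algebraic multiplicity 1 gives one 1×1 block.

For λ = 2: rank(A - 2I) = 3, rank((A - 2I)^2) = 2, rank((A - 2I)^3) = 1. The eigenspace has dimension 4 - 3 = 1, so there is 1 Jordan block; the rank sequence gives block sizes [3].

Assembling the blocks gives the Jordan form J above.

J = [[1, 0, 0, 0], [0, 2, 1, 0], [0, 0, 2, 1], [0, 0, 0, 2]]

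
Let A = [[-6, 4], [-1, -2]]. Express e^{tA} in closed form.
e^{tA} = [[(1 - 2*t)*e^{-4*t}, 4*t*e^{-4*t}], [-t*e^{-4*t}, (2*t + 1)*e^{-4*t}]]

A has Jordan form J = [[-4, 1], [0, -4]] with A = PJP^{-1}, so e^{tA} = P e^{tJ} P^{-1}.

For a Jordan block J_k(λ), e^{tJ_k(λ)} = e^{λt} · (I + tN + t^2 N^2/2! + ... + t^{k-1} N^{k-1}/(k-1)!) where N is the nilpotent superdiagonal part.

Assembling the blocks and conjugating back gives the entries of e^{tA} as shown above.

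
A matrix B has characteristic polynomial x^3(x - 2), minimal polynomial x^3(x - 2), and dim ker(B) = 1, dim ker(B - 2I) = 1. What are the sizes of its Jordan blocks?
λ = 0: algebraic multiplicity 3 (exponent in χ_B), largest block size 3 (exponent in m_B), 1 block (geometric multiplicity). This forces block sizes [3].
λ = 2: algebraic multiplicity 1 (exponent in χ_B), largest block size 1 (exponent in m_B), 1 block (geometric multiplicity). This forces block sizes [1].

Jordan blocks: (0, 3), (2, 1)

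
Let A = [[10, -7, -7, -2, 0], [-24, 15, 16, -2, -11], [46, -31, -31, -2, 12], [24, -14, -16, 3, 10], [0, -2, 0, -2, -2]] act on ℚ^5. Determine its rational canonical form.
R = [[0, 4, 0, 0, 0], [1, -1, 0, 0, 0], [0, 0, 0, 0, 12], [0, 0, 1, 0, 1], [0, 0, 0, 1, -4]]

The invariant factors of A (the non-unit diagonal entries of the Smith normal form of xI - A over ℚ[x]) are x^2 + x - 4, (x + 3)(x^2 + x - 4), each dividing the next. The characteristic polynomial is their product, (x + 3)(x^2 + x - 4)^2.

The rational canonical form is the block-diagonal matrix of companion matrices C(f_i):
R = [[0, 4, 0, 0, 0], [1, -1, 0, 0, 0], [0, 0, 0, 0, 12], [0, 0, 1, 0, 1], [0, 0, 0, 1, -4]].

Note the characteristic polynomial does not split into linear factors over ℚ, so A has no Jordan form over ℚ; the rational canonical form exists over any field.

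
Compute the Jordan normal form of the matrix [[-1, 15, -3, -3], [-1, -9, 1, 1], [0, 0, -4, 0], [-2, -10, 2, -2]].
J = [[-4, 1, 0, 0], [0, -4, 0, 0], [0, 0, -4, 0], [0, 0, 0, -4]]

The characteristic polynomial is det(xI - A) = (x + 4)^4, so the eigenvalues are -4 (algebraic multiplicity 4).

For λ = -4: rank(A + 4I) = 1, rank((A + 4I)^2) = 0. The eigenspace has dimension 4 - 1 = 3, so there are 3 Jordan blocks; the rank sequence gives block sizes [2, 1, 1].

Assembling the blocks gives the Jordan form J above.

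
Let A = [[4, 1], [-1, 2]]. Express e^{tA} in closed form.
A has Jordan form J = [[3, 1], [0, 3]] with A = PJP^{-1}, so e^{tA} = P e^{tJ} P^{-1}.

For a Jordan block J_k(λ), e^{tJ_k(λ)} = e^{λt} · (I + tN + t^2 N^2/2! + ... + t^{k-1} N^{k-1}/(k-1)!) where N is the nilpotent superdiagonal part.

Assembling the blocks and conjugating back gives the entries of e^{tA} as shown above.

e^{tA} = [[(t + 1)*e^{3*t}, t*e^{3*t}], [-t*e^{3*t}, (1 - t)*e^{3*t}]]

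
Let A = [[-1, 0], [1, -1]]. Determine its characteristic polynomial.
χ_A(x) = (x + 1)^2

xI - A = [[x + 1, 0], [-1, x + 1]].

Expanding det(xI - A) along the first row:
det(xI - A) = + (x + 1)·det([[x + 1]]) - (0)·det([[-1]]).

Evaluating gives χ_A(x) = x^2 + 2x + 1 = (x + 1)^2.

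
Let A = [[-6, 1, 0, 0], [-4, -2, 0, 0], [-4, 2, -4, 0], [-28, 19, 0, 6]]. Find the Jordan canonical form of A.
The characteristic polynomial is det(xI - A) = (x - 6)(x + 4)^3, so the eigenvalues are -4 (algebraic multiplicity 3), 6 (algebraic multiplicity 1).

For λ = -4: rank(A + 4I) = 2, rank((A + 4I)^2) = 1. The eigenspace has dimension 4 - 2 = 2, so there are 2 Jordan blocks; the rank sequence gives block sizes [2, 1].

For λ = 6: algebraic multiplicity 1 gives one 1×1 block.

Assembling the blocks gives the Jordan form J above.

J = [[-4, 1, 0, 0], [0, -4, 0, 0], [0, 0, -4, 0], [0, 0, 0, 6]]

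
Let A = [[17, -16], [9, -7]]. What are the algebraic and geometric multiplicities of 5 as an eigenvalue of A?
algebraic multiplicity 2, geometric multiplicity 1

The characteristic polynomial is (x - 5)^2, so the factor x - 5 appears with exponent 2: the algebraic multiplicity is 2.

rank(A - 5I) = 1, so the eigenspace has dimension 2 - 1 = 1: the geometric multiplicity is 1.

Since 1 < 2, A is not diagonalizable.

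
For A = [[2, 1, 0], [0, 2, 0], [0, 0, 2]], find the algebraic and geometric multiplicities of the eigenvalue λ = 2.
algebraic multiplicity 3, geometric multiplicity 2

The characteristic polynomial is (x - 2)^3, so the factor x - 2 appears with exponent 3: the algebraic multiplicity is 3.

rank(A - 2I) = 1, so the eigenspace has dimension 3 - 1 = 2: the geometric multiplicity is 2.

Since 2 < 3, A is not diagonalizable.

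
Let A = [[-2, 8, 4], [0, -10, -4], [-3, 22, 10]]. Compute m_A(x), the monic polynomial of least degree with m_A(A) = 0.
The characteristic polynomial factors as x^2(x + 2). The minimal polynomial is ∏(x - λ)^{k_λ} where k_λ is the size of the largest Jordan block at λ.

For λ = -2: rank(A + 2I) = 2, and the largest Jordan block has size 1 (the smallest k with rank((A + 2I)^k) = rank((A + 2I)^(k+1))).
For λ = 0: rank(A) = 2, and the largest Jordan block has size 2 (the smallest k with rank(A^k) = rank(A^(k+1))).

So m_A(x) = x^2(x + 2).

m_A(x) = x^2(x + 2)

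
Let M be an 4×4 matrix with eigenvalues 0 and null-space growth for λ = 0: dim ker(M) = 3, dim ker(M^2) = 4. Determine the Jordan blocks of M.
λ = 0: successive nullity increments [3, 1] count blocks of size ≥ k; block sizes are [2, 1, 1].

Jordan blocks: (0, 2), (0, 1), (0, 1)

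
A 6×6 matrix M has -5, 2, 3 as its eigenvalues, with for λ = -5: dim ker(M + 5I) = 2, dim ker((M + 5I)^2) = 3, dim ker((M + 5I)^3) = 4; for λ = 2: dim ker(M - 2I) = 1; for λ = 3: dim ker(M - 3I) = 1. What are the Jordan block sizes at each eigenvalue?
Jordan blocks: (-5, 3), (-5, 1), (2, 1), (3, 1)

λ = -5: successive nullity increments [2, 1, 1] count blocks of size ≥ k; block sizes are [3, 1].
λ = 2: successive nullity increments [1] count blocks of size ≥ k; block sizes are [1].
λ = 3: successive nullity increments [1] count blocks of size ≥ k; block sizes are [1].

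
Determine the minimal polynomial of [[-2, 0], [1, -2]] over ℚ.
m_A(x) = (x + 2)^2

The characteristic polynomial factors as (x + 2)^2. The minimal polynomial is ∏(x - λ)^{k_λ} where k_λ is the size of the largest Jordan block at λ.

For λ = -2: rank(A + 2I) = 1, and the largest Jordan block has size 2 (the smallest k with rank((A + 2I)^k) = rank((A + 2I)^(k+1))).

So m_A(x) = (x + 2)^2.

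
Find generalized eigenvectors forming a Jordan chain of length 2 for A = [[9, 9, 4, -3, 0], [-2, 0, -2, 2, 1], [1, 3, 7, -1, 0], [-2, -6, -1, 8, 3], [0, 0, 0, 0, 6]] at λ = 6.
v_1 = [[0, 0, 0, 0, 1]]^T, v_2 = [[0, 1, 0, 3, 0]]^T

We seek v_1 ∈ ker((A - 6I)^2) \ ker(A - 6I), then set v_{i+1} = (A - 6I) v_i.

One such chain is v_1 = [[0, 0, 0, 0, 1]]^T, v_2 = [[0, 1, 0, 3, 0]]^T. Check: (A - 6I) v_2 = [[0, 0, 0, 0, 0]]^T = 0.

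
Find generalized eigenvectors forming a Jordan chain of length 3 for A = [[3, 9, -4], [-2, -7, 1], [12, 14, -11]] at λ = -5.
We seek v_1 ∈ ker((A + 5I)^3) \ ker((A + 5I)^2), then set v_{i+1} = (A + 5I) v_i.

One such chain is v_1 = [[-1, 0, -1]]^T, v_2 = [[-4, 1, -6]]^T, v_3 = [[1, 0, 2]]^T. Check: (A + 5I) v_3 = [[0, 0, 0]]^T = 0.

v_1 = [[-1, 0, -1]]^T, v_2 = [[-4, 1, -6]]^T, v_3 = [[1, 0, 2]]^T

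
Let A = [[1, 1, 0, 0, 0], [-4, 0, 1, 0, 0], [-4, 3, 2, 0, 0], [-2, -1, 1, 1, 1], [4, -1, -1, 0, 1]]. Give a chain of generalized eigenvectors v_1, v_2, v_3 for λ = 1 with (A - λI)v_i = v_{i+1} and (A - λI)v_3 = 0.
v_1 = [[0, 0, 1, 0, -1]]^T, v_2 = [[0, 1, 1, 0, -1]]^T, v_3 = [[1, 0, 4, -1, -2]]^T

We seek v_1 ∈ ker((A - I)^3) \ ker((A - I)^2), then set v_{i+1} = (A - I) v_i.

One such chain is v_1 = [[0, 0, 1, 0, -1]]^T, v_2 = [[0, 1, 1, 0, -1]]^T, v_3 = [[1, 0, 4, -1, -2]]^T. Check: (A - I) v_3 = [[0, 0, 0, 0, 0]]^T = 0.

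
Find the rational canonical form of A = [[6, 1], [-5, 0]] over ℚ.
The invariant factors of A (the non-unit diagonal entries of the Smith normal form of xI - A over ℚ[x]) are (x - 5)(x - 1), each dividing the next. The characteristic polynomial is their product, (x - 5)(x - 1).

The rational canonical form is the block-diagonal matrix of companion matrices C(f_i):
R = [[0, -5], [1, 6]].

R = [[0, -5], [1, 6]]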